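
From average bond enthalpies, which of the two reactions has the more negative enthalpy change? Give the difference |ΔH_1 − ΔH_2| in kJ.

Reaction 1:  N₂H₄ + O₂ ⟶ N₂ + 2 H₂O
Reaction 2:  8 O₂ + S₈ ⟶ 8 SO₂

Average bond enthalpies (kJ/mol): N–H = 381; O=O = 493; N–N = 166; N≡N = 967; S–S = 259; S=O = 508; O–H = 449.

Reaction 1:
  Bonds broken (reactants):
    N–H: 4 × 381 = 1524
    N–N: 1 × 166 = 166
    O=O: 1 × 493 = 493
    Σ(broken) = 2183 kJ
  Bonds formed (products):
    N≡N: 1 × 967 = 967
    O–H: 4 × 449 = 1796
    Σ(formed) = 2763 kJ
  ΔH_1 = 2183 − 2763 = −580 kJ
Reaction 2:
  Bonds broken (reactants):
    O=O: 8 × 493 = 3944
    S–S: 8 × 259 = 2072
    Σ(broken) = 6016 kJ
  Bonds formed (products):
    S=O: 16 × 508 = 8128
    Σ(formed) = 8128 kJ
  ΔH_2 = 6016 − 8128 = −2112 kJ
ΔH_1 − ΔH_2 = +1532 kJ, so reaction 2 has the more negative ΔH; |ΔH_1 − ΔH_2| = 1532 kJ.

Reaction 2, by 1532 kJ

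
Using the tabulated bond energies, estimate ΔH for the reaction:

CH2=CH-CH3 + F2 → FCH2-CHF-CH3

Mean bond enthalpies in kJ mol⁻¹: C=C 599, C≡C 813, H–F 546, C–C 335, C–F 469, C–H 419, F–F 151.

ΔH ≈ −523 kJ

Bonds broken (reactants):
  C–C: 1 × 335 = 335
  C–H: 6 × 419 = 2514
  C=C: 1 × 599 = 599
  F–F: 1 × 151 = 151
  Σ(broken) = 3599 kJ
Bonds formed (products):
  C–C: 2 × 335 = 670
  C–F: 2 × 469 = 938
  C–H: 6 × 419 = 2514
  Σ(formed) = 4122 kJ
ΔH = Σ(broken) − Σ(formed) = 3599 − 4122 = −523 kJ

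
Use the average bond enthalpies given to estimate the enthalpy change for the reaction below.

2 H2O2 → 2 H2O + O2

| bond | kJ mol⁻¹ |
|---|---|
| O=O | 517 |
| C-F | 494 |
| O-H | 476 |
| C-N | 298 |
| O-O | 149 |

ΔH ≈ −219 kJ

Bonds broken (reactants):
  O-H: 4 × 476 = 1904
  O-O: 2 × 149 = 298
  Σ(broken) = 2202 kJ
Bonds formed (products):
  O-H: 4 × 476 = 1904
  O=O: 1 × 517 = 517
  Σ(formed) = 2421 kJ
ΔH = Σ(broken) − Σ(formed) = 2202 − 2421 = −219 kJ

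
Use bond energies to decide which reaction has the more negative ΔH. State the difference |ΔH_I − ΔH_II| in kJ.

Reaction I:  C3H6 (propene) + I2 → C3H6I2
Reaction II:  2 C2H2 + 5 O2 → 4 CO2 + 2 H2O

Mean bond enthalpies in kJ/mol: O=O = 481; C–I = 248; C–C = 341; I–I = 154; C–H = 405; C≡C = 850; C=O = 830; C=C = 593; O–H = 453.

Reaction II, by 2637 kJ

Reaction I:
  Bonds broken (reactants):
    C–C: 1 × 341 = 341
    C–H: 6 × 405 = 2430
    C=C: 1 × 593 = 593
    I–I: 1 × 154 = 154
    Σ(broken) = 3518 kJ
  Bonds formed (products):
    C–C: 2 × 341 = 682
    C–H: 6 × 405 = 2430
    C–I: 2 × 248 = 496
    Σ(formed) = 3608 kJ
  ΔH_I = 3518 − 3608 = −90 kJ
Reaction II:
  Bonds broken (reactants):
    C≡C: 2 × 850 = 1700
    C–H: 4 × 405 = 1620
    O=O: 5 × 481 = 2405
    Σ(broken) = 5725 kJ
  Bonds formed (products):
    C=O: 8 × 830 = 6640
    O–H: 4 × 453 = 1812
    Σ(formed) = 8452 kJ
  ΔH_II = 5725 − 8452 = −2727 kJ
ΔH_I − ΔH_II = +2637 kJ, so reaction II has the more negative ΔH; |ΔH_I − ΔH_II| = 2637 kJ.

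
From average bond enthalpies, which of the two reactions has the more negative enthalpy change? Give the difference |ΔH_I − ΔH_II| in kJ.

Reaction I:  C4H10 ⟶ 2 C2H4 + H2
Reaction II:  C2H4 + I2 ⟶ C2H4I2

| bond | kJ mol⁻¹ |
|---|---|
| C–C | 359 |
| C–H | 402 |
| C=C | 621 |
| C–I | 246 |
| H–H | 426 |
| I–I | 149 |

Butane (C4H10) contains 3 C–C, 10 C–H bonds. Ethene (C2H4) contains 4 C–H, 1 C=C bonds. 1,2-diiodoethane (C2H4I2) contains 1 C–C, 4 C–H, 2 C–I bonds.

Reaction I:
  Bonds broken (reactants):
    C–C: 3 × 359 = 1077
    C–H: 10 × 402 = 4020
    Σ(broken) = 5097 kJ
  Bonds formed (products):
    C–H: 8 × 402 = 3216
    C=C: 2 × 621 = 1242
    H–H: 1 × 426 = 426
    Σ(formed) = 4884 kJ
  ΔH_I = 5097 − 4884 = +213 kJ
Reaction II:
  Bonds broken (reactants):
    C–H: 4 × 402 = 1608
    C=C: 1 × 621 = 621
    I–I: 1 × 149 = 149
    Σ(broken) = 2378 kJ
  Bonds formed (products):
    C–C: 1 × 359 = 359
    C–H: 4 × 402 = 1608
    C–I: 2 × 246 = 492
    Σ(formed) = 2459 kJ
  ΔH_II = 2378 − 2459 = −81 kJ
ΔH_I − ΔH_II = +294 kJ, so reaction II has the more negative ΔH; |ΔH_I − ΔH_II| = 294 kJ.

Reaction II, by 294 kJ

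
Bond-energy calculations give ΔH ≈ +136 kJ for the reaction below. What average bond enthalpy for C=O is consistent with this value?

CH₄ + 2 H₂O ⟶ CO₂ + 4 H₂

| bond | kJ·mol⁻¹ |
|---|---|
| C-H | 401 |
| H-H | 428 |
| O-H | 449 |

D(C=O) ≈ 776 kJ/mol

Let D be the C=O bond energy.
Σ(broken) = 4×401 + 4×449 = 3400
Σ(formed) = 2×D + 4×428 = 1712 + 2D
ΔH = Σ(broken) − Σ(formed) = (3400) − (1712 + 2D) = +1688 − 2D
Setting this equal to +136 kJ gives 2D = 1552, so D = 776 kJ/mol.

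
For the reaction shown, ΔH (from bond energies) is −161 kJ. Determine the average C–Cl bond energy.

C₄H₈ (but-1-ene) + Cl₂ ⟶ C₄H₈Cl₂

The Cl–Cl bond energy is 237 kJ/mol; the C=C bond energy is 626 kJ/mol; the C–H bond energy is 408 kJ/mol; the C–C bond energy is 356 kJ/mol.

D(C–Cl) ≈ 334 kJ/mol

Let D be the C–Cl bond energy.
Σ(broken) = 2×356 + 8×408 + 1×626 + 1×237 = 4839
Σ(formed) = 3×356 + 2×D + 8×408 = 4332 + 2D
ΔH = Σ(broken) − Σ(formed) = (4839) − (4332 + 2D) = +507 − 2D
Setting this equal to −161 kJ gives 2D = 668, so D = 334 kJ/mol.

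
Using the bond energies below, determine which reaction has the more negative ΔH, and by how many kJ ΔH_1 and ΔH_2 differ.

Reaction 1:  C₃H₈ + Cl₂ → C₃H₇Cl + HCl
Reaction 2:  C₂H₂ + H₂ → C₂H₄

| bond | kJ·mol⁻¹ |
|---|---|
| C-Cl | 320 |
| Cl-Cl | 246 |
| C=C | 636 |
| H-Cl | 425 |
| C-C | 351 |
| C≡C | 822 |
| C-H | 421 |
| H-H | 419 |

Reaction 2, by 159 kJ

Reaction 1:
  Bonds broken (reactants):
    C-C: 2 × 351 = 702
    C-H: 8 × 421 = 3368
    Cl-Cl: 1 × 246 = 246
    Σ(broken) = 4316 kJ
  Bonds formed (products):
    C-C: 2 × 351 = 702
    C-Cl: 1 × 320 = 320
    C-H: 7 × 421 = 2947
    H-Cl: 1 × 425 = 425
    Σ(formed) = 4394 kJ
  ΔH_1 = 4316 − 4394 = −78 kJ
Reaction 2:
  Bonds broken (reactants):
    C≡C: 1 × 822 = 822
    C-H: 2 × 421 = 842
    H-H: 1 × 419 = 419
    Σ(broken) = 2083 kJ
  Bonds formed (products):
    C-H: 4 × 421 = 1684
    C=C: 1 × 636 = 636
    Σ(formed) = 2320 kJ
  ΔH_2 = 2083 − 2320 = −237 kJ
ΔH_1 − ΔH_2 = +159 kJ, so reaction 2 has the more negative ΔH; |ΔH_1 − ΔH_2| = 159 kJ.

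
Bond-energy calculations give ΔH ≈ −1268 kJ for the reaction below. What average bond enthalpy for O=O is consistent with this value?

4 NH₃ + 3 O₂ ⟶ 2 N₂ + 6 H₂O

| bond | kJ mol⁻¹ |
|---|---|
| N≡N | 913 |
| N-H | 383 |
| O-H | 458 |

Let D be the O=O bond energy.
Σ(broken) = 12×383 + 3×D = 4596 + 3D
Σ(formed) = 2×913 + 12×458 = 7322
ΔH = Σ(broken) − Σ(formed) = (4596 + 3D) − (7322) = −2726 + 3D
Setting this equal to −1268 kJ gives 3D = 1458, so D = 486 kJ/mol.

D(O=O) ≈ 486 kJ/mol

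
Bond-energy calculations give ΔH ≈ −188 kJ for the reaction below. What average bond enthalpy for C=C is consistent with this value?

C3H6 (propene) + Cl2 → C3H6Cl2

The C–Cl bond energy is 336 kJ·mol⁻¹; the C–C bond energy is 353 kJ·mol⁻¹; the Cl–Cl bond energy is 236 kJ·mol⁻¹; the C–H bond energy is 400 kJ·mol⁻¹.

Let D be the C=C bond energy.
Σ(broken) = 1×353 + 6×400 + 1×D + 1×236 = 2989 + D
Σ(formed) = 2×353 + 2×336 + 6×400 = 3778
ΔH = Σ(broken) − Σ(formed) = (2989 + D) − (3778) = −789 + D
Setting this equal to −188 kJ gives D = 601 kJ/mol.

D(C=C) ≈ 601 kJ/mol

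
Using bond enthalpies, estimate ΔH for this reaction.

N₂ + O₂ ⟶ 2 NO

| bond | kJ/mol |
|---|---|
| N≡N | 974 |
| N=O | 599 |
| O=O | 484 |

Bonds broken (reactants):
  N≡N: 1 × 974 = 974
  O=O: 1 × 484 = 484
  Σ(broken) = 1458 kJ
Bonds formed (products):
  N=O: 2 × 599 = 1198
  Σ(formed) = 1198 kJ
ΔH = Σ(broken) − Σ(formed) = 1458 − 1198 = +260 kJ

ΔH ≈ +260 kJ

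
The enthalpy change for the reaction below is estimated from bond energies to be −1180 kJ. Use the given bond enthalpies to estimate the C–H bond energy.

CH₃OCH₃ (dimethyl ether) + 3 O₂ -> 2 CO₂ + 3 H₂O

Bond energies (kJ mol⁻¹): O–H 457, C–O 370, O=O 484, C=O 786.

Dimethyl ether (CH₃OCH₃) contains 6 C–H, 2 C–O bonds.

Let D be the C–H bond energy.
Σ(broken) = 6×D + 2×370 + 3×484 = 2192 + 6D
Σ(formed) = 4×786 + 6×457 = 5886
ΔH = Σ(broken) − Σ(formed) = (2192 + 6D) − (5886) = −3694 + 6D
Setting this equal to −1180 kJ gives 6D = 2514, so D = 419 kJ/mol.

D(C–H) ≈ 419 kJ/mol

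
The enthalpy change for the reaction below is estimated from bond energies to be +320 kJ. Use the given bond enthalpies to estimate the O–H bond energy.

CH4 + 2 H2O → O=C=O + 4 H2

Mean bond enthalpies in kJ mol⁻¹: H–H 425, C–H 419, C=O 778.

Let D be the O–H bond energy.
Σ(broken) = 4×419 + 4×D = 1676 + 4D
Σ(formed) = 2×778 + 4×425 = 3256
ΔH = Σ(broken) − Σ(formed) = (1676 + 4D) − (3256) = −1580 + 4D
Setting this equal to +320 kJ gives 4D = 1900, so D = 475 kJ/mol.

D(O–H) ≈ 475 kJ/mol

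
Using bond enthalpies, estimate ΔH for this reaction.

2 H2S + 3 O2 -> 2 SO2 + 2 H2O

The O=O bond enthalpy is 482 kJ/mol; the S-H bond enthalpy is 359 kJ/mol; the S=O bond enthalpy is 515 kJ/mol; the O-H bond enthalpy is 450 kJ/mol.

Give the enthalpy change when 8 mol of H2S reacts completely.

Bonds broken (reactants):
  O=O: 3 × 482 = 1446
  S-H: 4 × 359 = 1436
  Σ(broken) = 2882 kJ
Bonds formed (products):
  O-H: 4 × 450 = 1800
  S=O: 4 × 515 = 2060
  Σ(formed) = 3860 kJ
ΔH = Σ(broken) − Σ(formed) = 2882 − 3860 = −978 kJ
For 4× the reaction as written: 4 × (−978) = −3912 kJ

ΔH = −3912 kJ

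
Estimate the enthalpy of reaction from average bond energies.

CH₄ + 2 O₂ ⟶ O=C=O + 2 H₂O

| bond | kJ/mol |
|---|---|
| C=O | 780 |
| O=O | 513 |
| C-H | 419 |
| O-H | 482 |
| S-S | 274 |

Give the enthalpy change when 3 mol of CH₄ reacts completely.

Bonds broken (reactants):
  C-H: 4 × 419 = 1676
  O=O: 2 × 513 = 1026
  Σ(broken) = 2702 kJ
Bonds formed (products):
  C=O: 2 × 780 = 1560
  O-H: 4 × 482 = 1928
  Σ(formed) = 3488 kJ
ΔH = Σ(broken) − Σ(formed) = 2702 − 3488 = −786 kJ
For 3× the reaction as written: 3 × (−786) = −2358 kJ

ΔH = −2358 kJ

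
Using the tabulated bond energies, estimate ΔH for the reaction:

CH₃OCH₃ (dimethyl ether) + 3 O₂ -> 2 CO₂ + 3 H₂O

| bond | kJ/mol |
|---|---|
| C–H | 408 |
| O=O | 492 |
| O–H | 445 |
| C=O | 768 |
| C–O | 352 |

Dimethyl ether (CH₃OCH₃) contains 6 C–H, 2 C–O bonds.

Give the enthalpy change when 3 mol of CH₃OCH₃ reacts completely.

Bonds broken (reactants):
  C–H: 6 × 408 = 2448
  C–O: 2 × 352 = 704
  O=O: 3 × 492 = 1476
  Σ(broken) = 4628 kJ
Bonds formed (products):
  C=O: 4 × 768 = 3072
  O–H: 6 × 445 = 2670
  Σ(formed) = 5742 kJ
ΔH = Σ(broken) − Σ(formed) = 4628 − 5742 = −1114 kJ
For 3× the reaction as written: 3 × (−1114) = −3342 kJ

ΔH = −3342 kJ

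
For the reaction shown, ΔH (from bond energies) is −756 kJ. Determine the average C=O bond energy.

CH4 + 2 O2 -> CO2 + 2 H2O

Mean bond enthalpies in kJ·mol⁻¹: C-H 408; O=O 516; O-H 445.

Let D be the C=O bond energy.
Σ(broken) = 4×408 + 2×516 = 2664
Σ(formed) = 2×D + 4×445 = 1780 + 2D
ΔH = Σ(broken) − Σ(formed) = (2664) − (1780 + 2D) = +884 − 2D
Setting this equal to −756 kJ gives 2D = 1640, so D = 820 kJ/mol.

D(C=O) ≈ 820 kJ/mol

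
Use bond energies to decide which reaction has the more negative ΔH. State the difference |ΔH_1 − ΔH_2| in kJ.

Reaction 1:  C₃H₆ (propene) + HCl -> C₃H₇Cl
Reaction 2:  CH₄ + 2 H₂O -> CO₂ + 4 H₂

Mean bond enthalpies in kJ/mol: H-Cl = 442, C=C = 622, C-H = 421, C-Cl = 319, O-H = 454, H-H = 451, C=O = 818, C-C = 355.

Reaction 1:
  Bonds broken (reactants):
    C-C: 1 × 355 = 355
    C-H: 6 × 421 = 2526
    C=C: 1 × 622 = 622
    H-Cl: 1 × 442 = 442
    Σ(broken) = 3945 kJ
  Bonds formed (products):
    C-C: 2 × 355 = 710
    C-Cl: 1 × 319 = 319
    C-H: 7 × 421 = 2947
    Σ(formed) = 3976 kJ
  ΔH_1 = 3945 − 3976 = −31 kJ
Reaction 2:
  Bonds broken (reactants):
    C-H: 4 × 421 = 1684
    O-H: 4 × 454 = 1816
    Σ(broken) = 3500 kJ
  Bonds formed (products):
    C=O: 2 × 818 = 1636
    H-H: 4 × 451 = 1804
    Σ(formed) = 3440 kJ
  ΔH_2 = 3500 − 3440 = +60 kJ
ΔH_1 − ΔH_2 = −91 kJ, so reaction 1 has the more negative ΔH; |ΔH_1 − ΔH_2| = 91 kJ.

Reaction 1, by 91 kJ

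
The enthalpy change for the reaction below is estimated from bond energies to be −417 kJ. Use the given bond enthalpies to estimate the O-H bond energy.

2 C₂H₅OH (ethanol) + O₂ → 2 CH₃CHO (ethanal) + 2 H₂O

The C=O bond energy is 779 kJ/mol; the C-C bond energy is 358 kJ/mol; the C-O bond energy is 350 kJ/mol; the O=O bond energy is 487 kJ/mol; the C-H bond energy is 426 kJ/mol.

Let D be the O-H bond energy.
Σ(broken) = 2×358 + 10×426 + 2×350 + 2×D + 1×487 = 6163 + 2D
Σ(formed) = 2×358 + 8×426 + 2×779 + 4×D = 5682 + 4D
ΔH = Σ(broken) − Σ(formed) = (6163 + 2D) − (5682 + 4D) = +481 − 2D
Setting this equal to −417 kJ gives 2D = 898, so D = 449 kJ/mol.

D(O-H) ≈ 449 kJ/mol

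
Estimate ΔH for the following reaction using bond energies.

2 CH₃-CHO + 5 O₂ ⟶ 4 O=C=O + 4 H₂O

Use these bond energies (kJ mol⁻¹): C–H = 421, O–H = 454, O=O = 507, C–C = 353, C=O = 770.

Bonds broken (reactants):
  C–C: 2 × 353 = 706
  C–H: 8 × 421 = 3368
  C=O: 2 × 770 = 1540
  O=O: 5 × 507 = 2535
  Σ(broken) = 8149 kJ
Bonds formed (products):
  C=O: 8 × 770 = 6160
  O–H: 8 × 454 = 3632
  Σ(formed) = 9792 kJ
ΔH = Σ(broken) − Σ(formed) = 8149 − 9792 = −1643 kJ

ΔH ≈ −1643 kJ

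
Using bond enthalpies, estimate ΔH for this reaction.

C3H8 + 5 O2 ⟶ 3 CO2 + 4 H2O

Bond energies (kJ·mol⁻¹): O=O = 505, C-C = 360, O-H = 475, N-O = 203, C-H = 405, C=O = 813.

ΔH ≈ −2193 kJ

Bonds broken (reactants):
  C-C: 2 × 360 = 720
  C-H: 8 × 405 = 3240
  O=O: 5 × 505 = 2525
  Σ(broken) = 6485 kJ
Bonds formed (products):
  C=O: 6 × 813 = 4878
  O-H: 8 × 475 = 3800
  Σ(formed) = 8678 kJ
ΔH = Σ(broken) − Σ(formed) = 6485 − 8678 = −2193 kJ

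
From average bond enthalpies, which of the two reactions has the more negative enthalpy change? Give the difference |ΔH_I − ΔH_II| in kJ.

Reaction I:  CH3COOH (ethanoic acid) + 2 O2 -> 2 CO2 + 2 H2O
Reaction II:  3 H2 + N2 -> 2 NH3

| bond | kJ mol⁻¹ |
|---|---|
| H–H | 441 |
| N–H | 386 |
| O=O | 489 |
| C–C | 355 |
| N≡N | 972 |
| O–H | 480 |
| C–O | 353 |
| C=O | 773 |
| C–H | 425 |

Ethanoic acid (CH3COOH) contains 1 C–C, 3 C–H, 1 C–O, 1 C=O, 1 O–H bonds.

Reaction I, by 777 kJ

Reaction I:
  Bonds broken (reactants):
    C–C: 1 × 355 = 355
    C–H: 3 × 425 = 1275
    C–O: 1 × 353 = 353
    C=O: 1 × 773 = 773
    O–H: 1 × 480 = 480
    O=O: 2 × 489 = 978
    Σ(broken) = 4214 kJ
  Bonds formed (products):
    C=O: 4 × 773 = 3092
    O–H: 4 × 480 = 1920
    Σ(formed) = 5012 kJ
  ΔH_I = 4214 − 5012 = −798 kJ
Reaction II:
  Bonds broken (reactants):
    H–H: 3 × 441 = 1323
    N≡N: 1 × 972 = 972
    Σ(broken) = 2295 kJ
  Bonds formed (products):
    N–H: 6 × 386 = 2316
    Σ(formed) = 2316 kJ
  ΔH_II = 2295 − 2316 = −21 kJ
ΔH_I − ΔH_II = −777 kJ, so reaction I has the more negative ΔH; |ΔH_I − ΔH_II| = 777 kJ.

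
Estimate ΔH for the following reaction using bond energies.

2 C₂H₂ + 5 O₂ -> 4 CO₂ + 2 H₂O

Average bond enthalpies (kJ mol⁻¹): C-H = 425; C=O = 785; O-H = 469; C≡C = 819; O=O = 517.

Bonds broken (reactants):
  C≡C: 2 × 819 = 1638
  C-H: 4 × 425 = 1700
  O=O: 5 × 517 = 2585
  Σ(broken) = 5923 kJ
Bonds formed (products):
  C=O: 8 × 785 = 6280
  O-H: 4 × 469 = 1876
  Σ(formed) = 8156 kJ
ΔH = Σ(broken) − Σ(formed) = 5923 − 8156 = −2233 kJ

ΔH ≈ −2233 kJ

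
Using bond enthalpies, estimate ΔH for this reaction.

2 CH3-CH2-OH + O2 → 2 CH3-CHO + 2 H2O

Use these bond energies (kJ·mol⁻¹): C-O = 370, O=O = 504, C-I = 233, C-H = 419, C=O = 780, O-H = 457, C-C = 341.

Bonds broken (reactants):
  C-C: 2 × 341 = 682
  C-H: 10 × 419 = 4190
  C-O: 2 × 370 = 740
  O-H: 2 × 457 = 914
  O=O: 1 × 504 = 504
  Σ(broken) = 7030 kJ
Bonds formed (products):
  C-C: 2 × 341 = 682
  C-H: 8 × 419 = 3352
  C=O: 2 × 780 = 1560
  O-H: 4 × 457 = 1828
  Σ(formed) = 7422 kJ
ΔH = Σ(broken) − Σ(formed) = 7030 − 7422 = −392 kJ

ΔH ≈ −392 kJ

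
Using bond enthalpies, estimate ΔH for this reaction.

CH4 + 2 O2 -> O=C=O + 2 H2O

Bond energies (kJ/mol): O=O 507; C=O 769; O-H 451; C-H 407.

ΔH ≈ −700 kJ

Bonds broken (reactants):
  C-H: 4 × 407 = 1628
  O=O: 2 × 507 = 1014
  Σ(broken) = 2642 kJ
Bonds formed (products):
  C=O: 2 × 769 = 1538
  O-H: 4 × 451 = 1804
  Σ(formed) = 3342 kJ
ΔH = Σ(broken) − Σ(formed) = 2642 − 3342 = −700 kJ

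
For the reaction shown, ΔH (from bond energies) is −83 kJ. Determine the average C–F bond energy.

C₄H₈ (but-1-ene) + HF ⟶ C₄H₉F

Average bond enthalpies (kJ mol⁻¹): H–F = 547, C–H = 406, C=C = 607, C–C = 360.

D(C–F) ≈ 471 kJ/mol

Let D be the C–F bond energy.
Σ(broken) = 2×360 + 8×406 + 1×607 + 1×547 = 5122
Σ(formed) = 3×360 + 1×D + 9×406 = 4734 + D
ΔH = Σ(broken) − Σ(formed) = (5122) − (4734 + D) = +388 − D
Setting this equal to −83 kJ gives D = 471 kJ/mol.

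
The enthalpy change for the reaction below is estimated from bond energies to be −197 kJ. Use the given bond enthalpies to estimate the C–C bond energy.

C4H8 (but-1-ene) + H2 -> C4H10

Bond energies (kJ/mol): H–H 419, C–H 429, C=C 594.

D(C–C) ≈ 352 kJ/mol

Let D be the C–C bond energy.
Σ(broken) = 2×D + 8×429 + 1×594 + 1×419 = 4445 + 2D
Σ(formed) = 3×D + 10×429 = 4290 + 3D
ΔH = Σ(broken) − Σ(formed) = (4445 + 2D) − (4290 + 3D) = +155 − D
Setting this equal to −197 kJ gives D = 352 kJ/mol.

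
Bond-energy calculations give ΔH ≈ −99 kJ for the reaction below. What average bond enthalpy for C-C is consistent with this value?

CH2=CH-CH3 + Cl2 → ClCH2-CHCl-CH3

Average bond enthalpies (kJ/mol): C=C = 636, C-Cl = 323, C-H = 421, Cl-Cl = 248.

Let D be the C-C bond energy.
Σ(broken) = 1×D + 6×421 + 1×636 + 1×248 = 3410 + D
Σ(formed) = 2×D + 2×323 + 6×421 = 3172 + 2D
ΔH = Σ(broken) − Σ(formed) = (3410 + D) − (3172 + 2D) = +238 − D
Setting this equal to −99 kJ gives D = 337 kJ/mol.

D(C-C) ≈ 337 kJ/mol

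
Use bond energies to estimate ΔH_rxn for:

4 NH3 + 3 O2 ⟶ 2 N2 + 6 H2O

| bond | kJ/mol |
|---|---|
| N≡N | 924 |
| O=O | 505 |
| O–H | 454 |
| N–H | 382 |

ΔH ≈ −1197 kJ

Bonds broken (reactants):
  N–H: 12 × 382 = 4584
  O=O: 3 × 505 = 1515
  Σ(broken) = 6099 kJ
Bonds formed (products):
  N≡N: 2 × 924 = 1848
  O–H: 12 × 454 = 5448
  Σ(formed) = 7296 kJ
ΔH = Σ(broken) − Σ(formed) = 6099 − 7296 = −1197 kJ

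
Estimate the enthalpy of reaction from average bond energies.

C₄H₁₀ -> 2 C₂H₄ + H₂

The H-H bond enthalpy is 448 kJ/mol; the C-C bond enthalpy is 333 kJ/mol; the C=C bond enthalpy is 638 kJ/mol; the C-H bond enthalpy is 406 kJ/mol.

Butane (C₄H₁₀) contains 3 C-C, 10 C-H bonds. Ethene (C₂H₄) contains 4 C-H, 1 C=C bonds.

Bonds broken (reactants):
  C-C: 3 × 333 = 999
  C-H: 10 × 406 = 4060
  Σ(broken) = 5059 kJ
Bonds formed (products):
  C-H: 8 × 406 = 3248
  C=C: 2 × 638 = 1276
  H-H: 1 × 448 = 448
  Σ(formed) = 4972 kJ
ΔH = Σ(broken) − Σ(formed) = 5059 − 4972 = +87 kJ

ΔH ≈ +87 kJ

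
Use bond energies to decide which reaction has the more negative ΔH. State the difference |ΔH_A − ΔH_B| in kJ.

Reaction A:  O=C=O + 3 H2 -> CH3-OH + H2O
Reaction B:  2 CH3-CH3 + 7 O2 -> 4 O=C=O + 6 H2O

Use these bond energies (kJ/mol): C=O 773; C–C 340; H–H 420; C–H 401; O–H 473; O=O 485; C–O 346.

Reaction B, by 2811 kJ

Reaction A:
  Bonds broken (reactants):
    C=O: 2 × 773 = 1546
    H–H: 3 × 420 = 1260
    Σ(broken) = 2806 kJ
  Bonds formed (products):
    C–H: 3 × 401 = 1203
    C–O: 1 × 346 = 346
    O–H: 3 × 473 = 1419
    Σ(formed) = 2968 kJ
  ΔH_A = 2806 − 2968 = −162 kJ
Reaction B:
  Bonds broken (reactants):
    C–C: 2 × 340 = 680
    C–H: 12 × 401 = 4812
    O=O: 7 × 485 = 3395
    Σ(broken) = 8887 kJ
  Bonds formed (products):
    C=O: 8 × 773 = 6184
    O–H: 12 × 473 = 5676
    Σ(formed) = 11860 kJ
  ΔH_B = 8887 − 11860 = −2973 kJ
ΔH_A − ΔH_B = +2811 kJ, so reaction B has the more negative ΔH; |ΔH_A − ΔH_B| = 2811 kJ.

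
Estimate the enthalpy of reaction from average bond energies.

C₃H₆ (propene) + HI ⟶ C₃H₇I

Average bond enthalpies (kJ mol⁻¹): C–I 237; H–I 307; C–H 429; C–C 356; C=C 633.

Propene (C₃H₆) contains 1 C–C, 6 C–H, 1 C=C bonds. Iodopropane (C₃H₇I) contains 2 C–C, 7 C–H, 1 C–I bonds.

ΔH ≈ −82 kJ

Bonds broken (reactants):
  C–C: 1 × 356 = 356
  C–H: 6 × 429 = 2574
  C=C: 1 × 633 = 633
  H–I: 1 × 307 = 307
  Σ(broken) = 3870 kJ
Bonds formed (products):
  C–C: 2 × 356 = 712
  C–H: 7 × 429 = 3003
  C–I: 1 × 237 = 237
  Σ(formed) = 3952 kJ
ΔH = Σ(broken) − Σ(formed) = 3870 − 3952 = −82 kJ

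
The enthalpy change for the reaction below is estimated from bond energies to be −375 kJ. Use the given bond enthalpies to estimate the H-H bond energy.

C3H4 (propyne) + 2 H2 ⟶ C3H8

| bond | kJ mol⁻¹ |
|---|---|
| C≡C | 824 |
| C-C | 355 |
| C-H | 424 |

D(H-H) ≈ 426 kJ/mol

Let D be the H-H bond energy.
Σ(broken) = 1×824 + 1×355 + 4×424 + 2×D = 2875 + 2D
Σ(formed) = 2×355 + 8×424 = 4102
ΔH = Σ(broken) − Σ(formed) = (2875 + 2D) − (4102) = −1227 + 2D
Setting this equal to −375 kJ gives 2D = 852, so D = 426 kJ/mol.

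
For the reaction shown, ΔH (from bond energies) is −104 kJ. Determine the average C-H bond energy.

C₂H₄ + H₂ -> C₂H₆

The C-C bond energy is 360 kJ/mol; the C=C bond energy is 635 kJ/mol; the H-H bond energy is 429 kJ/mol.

Let D be the C-H bond energy.
Σ(broken) = 4×D + 1×635 + 1×429 = 1064 + 4D
Σ(formed) = 1×360 + 6×D = 360 + 6D
ΔH = Σ(broken) − Σ(formed) = (1064 + 4D) − (360 + 6D) = +704 − 2D
Setting this equal to −104 kJ gives 2D = 808, so D = 404 kJ/mol.

D(C-H) ≈ 404 kJ/mol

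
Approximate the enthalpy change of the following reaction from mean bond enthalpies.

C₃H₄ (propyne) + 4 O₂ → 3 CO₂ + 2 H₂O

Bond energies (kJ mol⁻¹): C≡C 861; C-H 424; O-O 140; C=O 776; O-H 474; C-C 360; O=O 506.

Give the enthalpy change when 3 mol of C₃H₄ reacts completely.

ΔH = −4833 kJ

Bonds broken (reactants):
  C≡C: 1 × 861 = 861
  C-C: 1 × 360 = 360
  C-H: 4 × 424 = 1696
  O=O: 4 × 506 = 2024
  Σ(broken) = 4941 kJ
Bonds formed (products):
  C=O: 6 × 776 = 4656
  O-H: 4 × 474 = 1896
  Σ(formed) = 6552 kJ
ΔH = Σ(broken) − Σ(formed) = 4941 − 6552 = −1611 kJ
For 3× the reaction as written: 3 × (−1611) = −4833 kJ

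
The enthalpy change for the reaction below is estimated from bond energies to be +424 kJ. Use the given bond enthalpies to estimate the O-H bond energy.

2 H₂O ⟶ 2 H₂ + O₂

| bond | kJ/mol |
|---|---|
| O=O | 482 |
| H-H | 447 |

D(O-H) ≈ 450 kJ/mol

Let D be the O-H bond energy.
Σ(broken) = 4×D = 4D
Σ(formed) = 2×447 + 1×482 = 1376
ΔH = Σ(broken) − Σ(formed) = (4D) − (1376) = −1376 + 4D
Setting this equal to +424 kJ gives 4D = 1800, so D = 450 kJ/mol.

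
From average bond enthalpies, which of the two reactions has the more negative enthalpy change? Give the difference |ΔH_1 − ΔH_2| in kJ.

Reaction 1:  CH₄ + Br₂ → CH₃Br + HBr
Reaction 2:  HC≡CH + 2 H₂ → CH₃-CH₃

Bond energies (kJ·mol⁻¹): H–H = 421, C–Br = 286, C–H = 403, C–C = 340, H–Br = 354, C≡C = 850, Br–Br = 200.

Reaction 1:
  Bonds broken (reactants):
    Br–Br: 1 × 200 = 200
    C–H: 4 × 403 = 1612
    Σ(broken) = 1812 kJ
  Bonds formed (products):
    C–Br: 1 × 286 = 286
    C–H: 3 × 403 = 1209
    H–Br: 1 × 354 = 354
    Σ(formed) = 1849 kJ
  ΔH_1 = 1812 − 1849 = −37 kJ
Reaction 2:
  Bonds broken (reactants):
    C≡C: 1 × 850 = 850
    C–H: 2 × 403 = 806
    H–H: 2 × 421 = 842
    Σ(broken) = 2498 kJ
  Bonds formed (products):
    C–C: 1 × 340 = 340
    C–H: 6 × 403 = 2418
    Σ(formed) = 2758 kJ
  ΔH_2 = 2498 − 2758 = −260 kJ
ΔH_1 − ΔH_2 = +223 kJ, so reaction 2 has the more negative ΔH; |ΔH_1 − ΔH_2| = 223 kJ.

Reaction 2, by 223 kJ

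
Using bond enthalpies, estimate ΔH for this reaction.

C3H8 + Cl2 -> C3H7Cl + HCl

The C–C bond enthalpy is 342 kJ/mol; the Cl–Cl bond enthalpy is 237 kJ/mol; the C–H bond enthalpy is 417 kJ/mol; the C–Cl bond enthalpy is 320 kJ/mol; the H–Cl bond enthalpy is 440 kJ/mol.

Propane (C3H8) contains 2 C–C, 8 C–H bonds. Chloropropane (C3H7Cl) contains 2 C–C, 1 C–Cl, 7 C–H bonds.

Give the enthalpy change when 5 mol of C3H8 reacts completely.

ΔH = −530 kJ

Bonds broken (reactants):
  C–C: 2 × 342 = 684
  C–H: 8 × 417 = 3336
  Cl–Cl: 1 × 237 = 237
  Σ(broken) = 4257 kJ
Bonds formed (products):
  C–C: 2 × 342 = 684
  C–Cl: 1 × 320 = 320
  C–H: 7 × 417 = 2919
  H–Cl: 1 × 440 = 440
  Σ(formed) = 4363 kJ
ΔH = Σ(broken) − Σ(formed) = 4257 − 4363 = −106 kJ
For 5× the reaction as written: 5 × (−106) = −530 kJ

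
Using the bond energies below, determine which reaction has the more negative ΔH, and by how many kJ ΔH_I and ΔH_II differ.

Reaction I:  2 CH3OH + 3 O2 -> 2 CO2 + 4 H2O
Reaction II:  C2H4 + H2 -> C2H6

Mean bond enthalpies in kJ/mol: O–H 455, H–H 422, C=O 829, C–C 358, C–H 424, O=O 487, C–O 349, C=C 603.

Reaction I, by 1162 kJ

Reaction I:
  Bonds broken (reactants):
    C–H: 6 × 424 = 2544
    C–O: 2 × 349 = 698
    O–H: 2 × 455 = 910
    O=O: 3 × 487 = 1461
    Σ(broken) = 5613 kJ
  Bonds formed (products):
    C=O: 4 × 829 = 3316
    O–H: 8 × 455 = 3640
    Σ(formed) = 6956 kJ
  ΔH_I = 5613 − 6956 = −1343 kJ
Reaction II:
  Bonds broken (reactants):
    C–H: 4 × 424 = 1696
    C=C: 1 × 603 = 603
    H–H: 1 × 422 = 422
    Σ(broken) = 2721 kJ
  Bonds formed (products):
    C–C: 1 × 358 = 358
    C–H: 6 × 424 = 2544
    Σ(formed) = 2902 kJ
  ΔH_II = 2721 − 2902 = −181 kJ
ΔH_I − ΔH_II = −1162 kJ, so reaction I has the more negative ΔH; |ΔH_I − ΔH_II| = 1162 kJ.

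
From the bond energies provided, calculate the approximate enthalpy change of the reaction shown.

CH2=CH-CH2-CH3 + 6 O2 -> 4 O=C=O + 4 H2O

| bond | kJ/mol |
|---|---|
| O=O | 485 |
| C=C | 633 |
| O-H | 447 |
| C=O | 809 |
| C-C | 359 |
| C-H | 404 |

Bonds broken (reactants):
  C-C: 2 × 359 = 718
  C-H: 8 × 404 = 3232
  C=C: 1 × 633 = 633
  O=O: 6 × 485 = 2910
  Σ(broken) = 7493 kJ
Bonds formed (products):
  C=O: 8 × 809 = 6472
  O-H: 8 × 447 = 3576
  Σ(formed) = 10048 kJ
ΔH = Σ(broken) − Σ(formed) = 7493 − 10048 = −2555 kJ

ΔH ≈ −2555 kJ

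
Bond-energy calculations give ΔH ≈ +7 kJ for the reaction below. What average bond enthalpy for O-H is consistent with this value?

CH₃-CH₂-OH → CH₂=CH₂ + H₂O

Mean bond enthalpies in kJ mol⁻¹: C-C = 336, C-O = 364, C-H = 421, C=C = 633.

Let D be the O-H bond energy.
Σ(broken) = 1×336 + 5×421 + 1×364 + 1×D = 2805 + D
Σ(formed) = 4×421 + 1×633 + 2×D = 2317 + 2D
ΔH = Σ(broken) − Σ(formed) = (2805 + D) − (2317 + 2D) = +488 − D
Setting this equal to +7 kJ gives D = 481 kJ/mol.

D(O-H) ≈ 481 kJ/mol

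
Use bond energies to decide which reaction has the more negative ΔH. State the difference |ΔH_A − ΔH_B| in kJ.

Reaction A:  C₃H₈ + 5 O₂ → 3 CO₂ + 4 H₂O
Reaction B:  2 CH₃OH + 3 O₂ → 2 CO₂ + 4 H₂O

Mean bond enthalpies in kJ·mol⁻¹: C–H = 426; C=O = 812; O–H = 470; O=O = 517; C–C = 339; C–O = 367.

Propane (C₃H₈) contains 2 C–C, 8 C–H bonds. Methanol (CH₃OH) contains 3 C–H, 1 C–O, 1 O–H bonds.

Reaction A:
  Bonds broken (reactants):
    C–C: 2 × 339 = 678
    C–H: 8 × 426 = 3408
    O=O: 5 × 517 = 2585
    Σ(broken) = 6671 kJ
  Bonds formed (products):
    C=O: 6 × 812 = 4872
    O–H: 8 × 470 = 3760
    Σ(formed) = 8632 kJ
  ΔH_A = 6671 − 8632 = −1961 kJ
Reaction B:
  Bonds broken (reactants):
    C–H: 6 × 426 = 2556
    C–O: 2 × 367 = 734
    O–H: 2 × 470 = 940
    O=O: 3 × 517 = 1551
    Σ(broken) = 5781 kJ
  Bonds formed (products):
    C=O: 4 × 812 = 3248
    O–H: 8 × 470 = 3760
    Σ(formed) = 7008 kJ
  ΔH_B = 5781 − 7008 = −1227 kJ
ΔH_A − ΔH_B = −734 kJ, so reaction A has the more negative ΔH; |ΔH_A − ΔH_B| = 734 kJ.

Reaction A, by 734 kJ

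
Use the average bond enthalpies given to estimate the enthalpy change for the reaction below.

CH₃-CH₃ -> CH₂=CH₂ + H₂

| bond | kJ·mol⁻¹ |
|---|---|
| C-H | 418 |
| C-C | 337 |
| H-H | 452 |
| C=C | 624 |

Bonds broken (reactants):
  C-C: 1 × 337 = 337
  C-H: 6 × 418 = 2508
  Σ(broken) = 2845 kJ
Bonds formed (products):
  C-H: 4 × 418 = 1672
  C=C: 1 × 624 = 624
  H-H: 1 × 452 = 452
  Σ(formed) = 2748 kJ
ΔH = Σ(broken) − Σ(formed) = 2845 − 2748 = +97 kJ

ΔH ≈ +97 kJ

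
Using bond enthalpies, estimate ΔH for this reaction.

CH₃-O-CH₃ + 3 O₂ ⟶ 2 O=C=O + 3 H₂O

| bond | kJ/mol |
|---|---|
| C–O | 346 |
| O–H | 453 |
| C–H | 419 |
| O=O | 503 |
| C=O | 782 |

Bonds broken (reactants):
  C–H: 6 × 419 = 2514
  C–O: 2 × 346 = 692
  O=O: 3 × 503 = 1509
  Σ(broken) = 4715 kJ
Bonds formed (products):
  C=O: 4 × 782 = 3128
  O–H: 6 × 453 = 2718
  Σ(formed) = 5846 kJ
ΔH = Σ(broken) − Σ(formed) = 4715 − 5846 = −1131 kJ

ΔH ≈ −1131 kJ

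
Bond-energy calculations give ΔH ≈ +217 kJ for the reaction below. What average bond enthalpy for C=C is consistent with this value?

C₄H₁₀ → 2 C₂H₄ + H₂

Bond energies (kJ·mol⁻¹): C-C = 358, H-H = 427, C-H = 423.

Let D be the C=C bond energy.
Σ(broken) = 3×358 + 10×423 = 5304
Σ(formed) = 8×423 + 2×D + 1×427 = 3811 + 2D
ΔH = Σ(broken) − Σ(formed) = (5304) − (3811 + 2D) = +1493 − 2D
Setting this equal to +217 kJ gives 2D = 1276, so D = 638 kJ/mol.

D(C=C) ≈ 638 kJ/mol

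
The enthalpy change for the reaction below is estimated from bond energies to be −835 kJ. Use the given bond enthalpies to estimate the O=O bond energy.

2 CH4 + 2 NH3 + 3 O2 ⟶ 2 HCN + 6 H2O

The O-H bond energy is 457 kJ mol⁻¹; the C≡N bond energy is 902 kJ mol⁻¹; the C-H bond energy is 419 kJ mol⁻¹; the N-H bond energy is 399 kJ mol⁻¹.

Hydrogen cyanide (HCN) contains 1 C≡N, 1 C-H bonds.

D(O=O) ≈ 515 kJ/mol

Let D be the O=O bond energy.
Σ(broken) = 8×419 + 6×399 + 3×D = 5746 + 3D
Σ(formed) = 2×902 + 2×419 + 12×457 = 8126
ΔH = Σ(broken) − Σ(formed) = (5746 + 3D) − (8126) = −2380 + 3D
Setting this equal to −835 kJ gives 3D = 1545, so D = 515 kJ/mol.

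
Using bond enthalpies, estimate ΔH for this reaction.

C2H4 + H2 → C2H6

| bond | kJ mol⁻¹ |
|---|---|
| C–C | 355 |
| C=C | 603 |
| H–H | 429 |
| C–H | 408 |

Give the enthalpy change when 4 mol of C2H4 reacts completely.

ΔH = −556 kJ

Bonds broken (reactants):
  C–H: 4 × 408 = 1632
  C=C: 1 × 603 = 603
  H–H: 1 × 429 = 429
  Σ(broken) = 2664 kJ
Bonds formed (products):
  C–C: 1 × 355 = 355
  C–H: 6 × 408 = 2448
  Σ(formed) = 2803 kJ
ΔH = Σ(broken) − Σ(formed) = 2664 − 2803 = −139 kJ
For 4× the reaction as written: 4 × (−139) = −556 kJ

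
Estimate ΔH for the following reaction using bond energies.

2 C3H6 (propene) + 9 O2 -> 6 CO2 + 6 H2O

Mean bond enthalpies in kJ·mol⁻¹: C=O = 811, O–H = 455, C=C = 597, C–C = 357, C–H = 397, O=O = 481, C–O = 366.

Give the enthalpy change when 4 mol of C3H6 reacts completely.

ΔH = −8382 kJ

Bonds broken (reactants):
  C–C: 2 × 357 = 714
  C–H: 12 × 397 = 4764
  C=C: 2 × 597 = 1194
  O=O: 9 × 481 = 4329
  Σ(broken) = 11001 kJ
Bonds formed (products):
  C=O: 12 × 811 = 9732
  O–H: 12 × 455 = 5460
  Σ(formed) = 15192 kJ
ΔH = Σ(broken) − Σ(formed) = 11001 − 15192 = −4191 kJ
For 2× the reaction as written: 2 × (−4191) = −8382 kJ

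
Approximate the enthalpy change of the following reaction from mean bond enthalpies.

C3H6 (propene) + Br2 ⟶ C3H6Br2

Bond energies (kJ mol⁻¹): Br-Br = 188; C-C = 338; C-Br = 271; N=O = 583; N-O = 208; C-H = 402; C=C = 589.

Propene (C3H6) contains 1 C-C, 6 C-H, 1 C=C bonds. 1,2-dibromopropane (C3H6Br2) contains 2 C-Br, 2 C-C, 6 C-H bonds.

Bonds broken (reactants):
  Br-Br: 1 × 188 = 188
  C-C: 1 × 338 = 338
  C-H: 6 × 402 = 2412
  C=C: 1 × 589 = 589
  Σ(broken) = 3527 kJ
Bonds formed (products):
  C-Br: 2 × 271 = 542
  C-C: 2 × 338 = 676
  C-H: 6 × 402 = 2412
  Σ(formed) = 3630 kJ
ΔH = Σ(broken) − Σ(formed) = 3527 − 3630 = −103 kJ

ΔH ≈ −103 kJ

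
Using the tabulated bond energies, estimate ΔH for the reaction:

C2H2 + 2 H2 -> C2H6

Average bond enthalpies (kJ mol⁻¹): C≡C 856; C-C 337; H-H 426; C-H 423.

Bonds broken (reactants):
  C≡C: 1 × 856 = 856
  C-H: 2 × 423 = 846
  H-H: 2 × 426 = 852
  Σ(broken) = 2554 kJ
Bonds formed (products):
  C-C: 1 × 337 = 337
  C-H: 6 × 423 = 2538
  Σ(formed) = 2875 kJ
ΔH = Σ(broken) − Σ(formed) = 2554 − 2875 = −321 kJ

ΔH ≈ −321 kJ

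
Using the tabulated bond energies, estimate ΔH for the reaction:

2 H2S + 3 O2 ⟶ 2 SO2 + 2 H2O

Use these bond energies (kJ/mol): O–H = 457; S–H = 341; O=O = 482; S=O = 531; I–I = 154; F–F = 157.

ΔH ≈ −1142 kJ

Bonds broken (reactants):
  O=O: 3 × 482 = 1446
  S–H: 4 × 341 = 1364
  Σ(broken) = 2810 kJ
Bonds formed (products):
  O–H: 4 × 457 = 1828
  S=O: 4 × 531 = 2124
  Σ(formed) = 3952 kJ
ΔH = Σ(broken) − Σ(formed) = 2810 − 3952 = −1142 kJ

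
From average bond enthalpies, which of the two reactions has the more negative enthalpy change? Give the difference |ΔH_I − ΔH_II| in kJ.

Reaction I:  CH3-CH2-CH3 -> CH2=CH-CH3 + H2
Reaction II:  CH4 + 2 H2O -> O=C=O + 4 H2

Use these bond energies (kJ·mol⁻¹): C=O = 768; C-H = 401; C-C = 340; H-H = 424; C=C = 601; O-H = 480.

Reaction I:
  Bonds broken (reactants):
    C-C: 2 × 340 = 680
    C-H: 8 × 401 = 3208
    Σ(broken) = 3888 kJ
  Bonds formed (products):
    C-C: 1 × 340 = 340
    C-H: 6 × 401 = 2406
    C=C: 1 × 601 = 601
    H-H: 1 × 424 = 424
    Σ(formed) = 3771 kJ
  ΔH_I = 3888 − 3771 = +117 kJ
Reaction II:
  Bonds broken (reactants):
    C-H: 4 × 401 = 1604
    O-H: 4 × 480 = 1920
    Σ(broken) = 3524 kJ
  Bonds formed (products):
    C=O: 2 × 768 = 1536
    H-H: 4 × 424 = 1696
    Σ(formed) = 3232 kJ
  ΔH_II = 3524 − 3232 = +292 kJ
ΔH_I − ΔH_II = −175 kJ, so reaction I has the more negative ΔH; |ΔH_I − ΔH_II| = 175 kJ.

Reaction I, by 175 kJ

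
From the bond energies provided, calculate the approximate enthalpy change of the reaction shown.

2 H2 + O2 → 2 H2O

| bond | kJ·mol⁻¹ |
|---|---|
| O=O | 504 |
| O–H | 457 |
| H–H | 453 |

ΔH ≈ −418 kJ

Bonds broken (reactants):
  H–H: 2 × 453 = 906
  O=O: 1 × 504 = 504
  Σ(broken) = 1410 kJ
Bonds formed (products):
  O–H: 4 × 457 = 1828
  Σ(formed) = 1828 kJ
ΔH = Σ(broken) − Σ(formed) = 1410 − 1828 = −418 kJ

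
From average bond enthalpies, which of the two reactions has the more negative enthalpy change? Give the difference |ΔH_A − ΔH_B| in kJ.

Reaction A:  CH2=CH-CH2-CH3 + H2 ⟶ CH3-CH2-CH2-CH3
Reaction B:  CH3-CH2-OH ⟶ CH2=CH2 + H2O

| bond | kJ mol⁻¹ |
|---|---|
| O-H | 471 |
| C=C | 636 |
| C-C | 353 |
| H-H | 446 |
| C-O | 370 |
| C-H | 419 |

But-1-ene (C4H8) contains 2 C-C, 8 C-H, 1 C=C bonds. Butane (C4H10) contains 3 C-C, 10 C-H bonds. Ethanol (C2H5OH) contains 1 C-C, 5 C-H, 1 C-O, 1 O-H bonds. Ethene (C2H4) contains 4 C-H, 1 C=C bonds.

Reaction A, by 144 kJ

Reaction A:
  Bonds broken (reactants):
    C-C: 2 × 353 = 706
    C-H: 8 × 419 = 3352
    C=C: 1 × 636 = 636
    H-H: 1 × 446 = 446
    Σ(broken) = 5140 kJ
  Bonds formed (products):
    C-C: 3 × 353 = 1059
    C-H: 10 × 419 = 4190
    Σ(formed) = 5249 kJ
  ΔH_A = 5140 − 5249 = −109 kJ
Reaction B:
  Bonds broken (reactants):
    C-C: 1 × 353 = 353
    C-H: 5 × 419 = 2095
    C-O: 1 × 370 = 370
    O-H: 1 × 471 = 471
    Σ(broken) = 3289 kJ
  Bonds formed (products):
    C-H: 4 × 419 = 1676
    C=C: 1 × 636 = 636
    O-H: 2 × 471 = 942
    Σ(formed) = 3254 kJ
  ΔH_B = 3289 − 3254 = +35 kJ
ΔH_A − ΔH_B = −144 kJ, so reaction A has the more negative ΔH; |ΔH_A − ΔH_B| = 144 kJ.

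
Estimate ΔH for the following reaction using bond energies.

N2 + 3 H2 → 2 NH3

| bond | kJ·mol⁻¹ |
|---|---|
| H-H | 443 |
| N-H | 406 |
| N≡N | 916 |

Bonds broken (reactants):
  H-H: 3 × 443 = 1329
  N≡N: 1 × 916 = 916
  Σ(broken) = 2245 kJ
Bonds formed (products):
  N-H: 6 × 406 = 2436
  Σ(formed) = 2436 kJ
ΔH = Σ(broken) − Σ(formed) = 2245 − 2436 = −191 kJ

ΔH ≈ −191 kJ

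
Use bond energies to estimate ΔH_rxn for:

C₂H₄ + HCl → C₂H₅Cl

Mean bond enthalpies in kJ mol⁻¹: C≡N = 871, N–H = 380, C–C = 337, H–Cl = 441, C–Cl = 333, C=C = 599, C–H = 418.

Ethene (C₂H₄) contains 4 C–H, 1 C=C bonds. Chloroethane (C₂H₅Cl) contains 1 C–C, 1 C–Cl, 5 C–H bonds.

ΔH ≈ −48 kJ

Bonds broken (reactants):
  C–H: 4 × 418 = 1672
  C=C: 1 × 599 = 599
  H–Cl: 1 × 441 = 441
  Σ(broken) = 2712 kJ
Bonds formed (products):
  C–C: 1 × 337 = 337
  C–Cl: 1 × 333 = 333
  C–H: 5 × 418 = 2090
  Σ(formed) = 2760 kJ
ΔH = Σ(broken) − Σ(formed) = 2712 − 2760 = −48 kJ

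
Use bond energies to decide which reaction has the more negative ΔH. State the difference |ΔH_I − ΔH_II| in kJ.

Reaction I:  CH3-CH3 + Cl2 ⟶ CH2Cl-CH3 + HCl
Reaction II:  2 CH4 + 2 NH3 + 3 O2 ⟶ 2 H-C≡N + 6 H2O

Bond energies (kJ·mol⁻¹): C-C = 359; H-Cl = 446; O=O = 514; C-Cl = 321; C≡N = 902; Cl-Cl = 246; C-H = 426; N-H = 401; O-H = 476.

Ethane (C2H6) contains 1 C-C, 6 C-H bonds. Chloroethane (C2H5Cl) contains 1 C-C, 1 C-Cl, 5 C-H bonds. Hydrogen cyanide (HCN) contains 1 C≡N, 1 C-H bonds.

Reaction I:
  Bonds broken (reactants):
    C-C: 1 × 359 = 359
    C-H: 6 × 426 = 2556
    Cl-Cl: 1 × 246 = 246
    Σ(broken) = 3161 kJ
  Bonds formed (products):
    C-C: 1 × 359 = 359
    C-Cl: 1 × 321 = 321
    C-H: 5 × 426 = 2130
    H-Cl: 1 × 446 = 446
    Σ(formed) = 3256 kJ
  ΔH_I = 3161 − 3256 = −95 kJ
Reaction II:
  Bonds broken (reactants):
    C-H: 8 × 426 = 3408
    N-H: 6 × 401 = 2406
    O=O: 3 × 514 = 1542
    Σ(broken) = 7356 kJ
  Bonds formed (products):
    C≡N: 2 × 902 = 1804
    C-H: 2 × 426 = 852
    O-H: 12 × 476 = 5712
    Σ(formed) = 8368 kJ
  ΔH_II = 7356 − 8368 = −1012 kJ
ΔH_I − ΔH_II = +917 kJ, so reaction II has the more negative ΔH; |ΔH_I − ΔH_II| = 917 kJ.

Reaction II, by 917 kJ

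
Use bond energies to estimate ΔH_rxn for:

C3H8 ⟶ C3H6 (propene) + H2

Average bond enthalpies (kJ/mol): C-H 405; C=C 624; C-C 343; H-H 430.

Bonds broken (reactants):
  C-C: 2 × 343 = 686
  C-H: 8 × 405 = 3240
  Σ(broken) = 3926 kJ
Bonds formed (products):
  C-C: 1 × 343 = 343
  C-H: 6 × 405 = 2430
  C=C: 1 × 624 = 624
  H-H: 1 × 430 = 430
  Σ(formed) = 3827 kJ
ΔH = Σ(broken) − Σ(formed) = 3926 − 3827 = +99 kJ

ΔH ≈ +99 kJ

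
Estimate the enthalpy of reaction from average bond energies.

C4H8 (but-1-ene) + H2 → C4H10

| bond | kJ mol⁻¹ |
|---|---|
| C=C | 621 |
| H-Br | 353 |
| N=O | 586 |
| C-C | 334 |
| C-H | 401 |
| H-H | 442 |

Bonds broken (reactants):
  C-C: 2 × 334 = 668
  C-H: 8 × 401 = 3208
  C=C: 1 × 621 = 621
  H-H: 1 × 442 = 442
  Σ(broken) = 4939 kJ
Bonds formed (products):
  C-C: 3 × 334 = 1002
  C-H: 10 × 401 = 4010
  Σ(formed) = 5012 kJ
ΔH = Σ(broken) − Σ(formed) = 4939 − 5012 = −73 kJ

ΔH ≈ −73 kJ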